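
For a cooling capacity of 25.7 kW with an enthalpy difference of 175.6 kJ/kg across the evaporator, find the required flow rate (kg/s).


m_dot = Q / dh
m_dot = 25.7 / 175.6
m_dot = 0.1464 kg/s

0.1464


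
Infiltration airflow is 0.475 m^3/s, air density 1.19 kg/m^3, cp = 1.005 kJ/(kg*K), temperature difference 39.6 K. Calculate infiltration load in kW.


Q = V_dot * rho * cp * dT
Q = 0.475 * 1.19 * 1.005 * 39.6
Q = 22.496 kW

22.496


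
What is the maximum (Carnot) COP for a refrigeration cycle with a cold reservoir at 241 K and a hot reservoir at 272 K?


dT = 272 - 241 = 31 K
COP_carnot = T_cold / dT = 241 / 31
COP_carnot = 7.774

7.774


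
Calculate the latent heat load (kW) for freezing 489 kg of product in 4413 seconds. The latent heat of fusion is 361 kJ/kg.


Q_lat = m * h_fg / t
Q_lat = 489 * 361 / 4413
Q_lat = 40.0 kW

40.0


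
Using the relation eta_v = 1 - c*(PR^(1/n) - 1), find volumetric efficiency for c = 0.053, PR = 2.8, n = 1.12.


PR^(1/n) = 2.8^(1/1.12) = 2.50754215
eta_v = 1 - 0.053 * (2.50754215 - 1)
eta_v = 0.9201

0.9201


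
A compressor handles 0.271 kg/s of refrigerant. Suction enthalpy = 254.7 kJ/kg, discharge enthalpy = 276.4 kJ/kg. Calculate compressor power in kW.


dh = 276.4 - 254.7 = 21.7 kJ/kg
W = m_dot * dh = 0.271 * 21.7 = 5.88 kW

5.88


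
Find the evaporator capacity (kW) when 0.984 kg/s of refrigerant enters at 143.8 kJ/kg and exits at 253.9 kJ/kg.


dh = 253.9 - 143.8 = 110.1 kJ/kg
Q_evap = m_dot * dh = 0.984 * 110.1
Q_evap = 108.34 kW

108.34


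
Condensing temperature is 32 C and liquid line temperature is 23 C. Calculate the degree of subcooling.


Subcooling = T_cond - T_liquid
Subcooling = 32 - 23
Subcooling = 9 K

9


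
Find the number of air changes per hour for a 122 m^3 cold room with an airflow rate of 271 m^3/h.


ACH = flow / volume
ACH = 271 / 122
ACH = 2.221

2.221


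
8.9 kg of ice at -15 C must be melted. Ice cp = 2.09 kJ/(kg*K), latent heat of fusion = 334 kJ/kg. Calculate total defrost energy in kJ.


Sensible heat = cp * dT = 2.09 * 15 = 31.35 kJ/kg
Total per kg = 31.35 + 334 = 365.35 kJ/kg
Q = m * total = 8.9 * 365.35
Q = 3251.6 kJ

3251.6


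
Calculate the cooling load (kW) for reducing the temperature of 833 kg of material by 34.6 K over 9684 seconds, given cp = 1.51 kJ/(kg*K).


Q = m * cp * dT / t
Q = 833 * 1.51 * 34.6 / 9684
Q = 4.494 kW

4.494


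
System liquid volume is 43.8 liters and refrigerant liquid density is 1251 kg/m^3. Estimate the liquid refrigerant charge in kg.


Charge = V * rho / 1000
Charge = 43.8 * 1251 / 1000
Charge = 54.79 kg

54.79


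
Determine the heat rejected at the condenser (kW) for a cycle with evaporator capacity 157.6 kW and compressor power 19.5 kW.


Q_cond = Q_evap + W
Q_cond = 157.6 + 19.5
Q_cond = 177.1 kW

177.1


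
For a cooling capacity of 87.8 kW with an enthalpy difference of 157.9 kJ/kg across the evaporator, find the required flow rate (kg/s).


m_dot = Q / dh
m_dot = 87.8 / 157.9
m_dot = 0.556 kg/s

0.556


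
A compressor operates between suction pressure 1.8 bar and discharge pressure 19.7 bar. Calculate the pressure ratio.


PR = P_high / P_low
PR = 19.7 / 1.8
PR = 10.944

10.944


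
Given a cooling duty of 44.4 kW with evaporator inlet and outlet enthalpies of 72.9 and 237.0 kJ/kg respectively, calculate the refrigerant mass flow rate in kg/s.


dh = 237.0 - 72.9 = 164.1 kJ/kg
m_dot = Q / dh = 44.4 / 164.1 = 0.2706 kg/s

0.2706


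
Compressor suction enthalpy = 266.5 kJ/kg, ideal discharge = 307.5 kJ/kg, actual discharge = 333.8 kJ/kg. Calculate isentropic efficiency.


dh_ideal = 307.5 - 266.5 = 41.0 kJ/kg
dh_actual = 333.8 - 266.5 = 67.3 kJ/kg
eta_s = dh_ideal / dh_actual = 41.0 / 67.3
eta_s = 0.6092

0.6092


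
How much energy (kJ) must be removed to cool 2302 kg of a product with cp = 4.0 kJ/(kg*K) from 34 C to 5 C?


dT = 34 - (5) = 29 K
Q = m * cp * dT = 2302 * 4.0 * 29
Q = 267032 kJ

267032


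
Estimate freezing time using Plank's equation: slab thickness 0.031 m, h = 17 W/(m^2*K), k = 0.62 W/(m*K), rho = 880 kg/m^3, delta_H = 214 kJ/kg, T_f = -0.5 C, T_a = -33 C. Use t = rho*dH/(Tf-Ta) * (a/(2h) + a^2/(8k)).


dT = -0.5 - (-33) = 32.5 K
term1 = a/(2h) = 0.031/(2*17) = 0.0009117647059
term2 = a^2/(8k) = 0.031^2/(8*0.62) = 0.00019375
t = rho*dH*1000/dT * (term1 + term2)
t = 880*214*1000/32.5 * (0.0009117647059 + 0.00019375)
t = 6406 s

6406


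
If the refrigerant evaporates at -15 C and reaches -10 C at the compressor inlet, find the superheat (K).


Superheat = T_suction - T_evap
Superheat = -10 - (-15)
Superheat = 5 K

5


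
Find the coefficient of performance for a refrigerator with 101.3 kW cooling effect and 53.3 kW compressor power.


COP = Q_evap / W
COP = 101.3 / 53.3
COP = 1.901

1.901


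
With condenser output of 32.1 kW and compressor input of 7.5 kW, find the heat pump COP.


COP_hp = Q_cond / W
COP_hp = 32.1 / 7.5
COP_hp = 4.28

4.28


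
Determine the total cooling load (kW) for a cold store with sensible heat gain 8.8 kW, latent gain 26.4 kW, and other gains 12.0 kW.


Q_total = Q_s + Q_l + Q_misc
Q_total = 8.8 + 26.4 + 12.0
Q_total = 47.2 kW

47.2


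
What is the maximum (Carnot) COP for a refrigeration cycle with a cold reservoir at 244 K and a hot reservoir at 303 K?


dT = 303 - 244 = 59 K
COP_carnot = T_cold / dT = 244 / 59
COP_carnot = 4.136

4.136


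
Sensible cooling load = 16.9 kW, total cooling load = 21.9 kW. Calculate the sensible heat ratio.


SHR = Q_sensible / Q_total
SHR = 16.9 / 21.9
SHR = 0.772

0.772


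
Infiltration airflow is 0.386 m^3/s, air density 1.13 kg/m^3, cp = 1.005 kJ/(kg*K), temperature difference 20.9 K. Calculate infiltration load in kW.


Q = V_dot * rho * cp * dT
Q = 0.386 * 1.13 * 1.005 * 20.9
Q = 9.162 kW

9.162


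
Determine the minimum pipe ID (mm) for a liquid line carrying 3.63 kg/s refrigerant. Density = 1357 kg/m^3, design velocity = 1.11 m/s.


A = m_dot / (rho * v) = 3.63 / (1357 * 1.11) = 0.002409926507 m^2
d = sqrt(4*A/pi) * 1000
d = 55.4 mm

55.4


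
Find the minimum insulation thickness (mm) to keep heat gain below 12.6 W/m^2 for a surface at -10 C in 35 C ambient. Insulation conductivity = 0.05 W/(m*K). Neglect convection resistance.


dT = 35 - (-10) = 45 K
thickness = k * dT / q_max * 1000
thickness = 0.05 * 45 / 12.6 * 1000
thickness = 178.6 mm

178.6


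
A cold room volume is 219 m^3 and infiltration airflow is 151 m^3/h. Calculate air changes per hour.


ACH = flow / volume
ACH = 151 / 219
ACH = 0.689

0.689


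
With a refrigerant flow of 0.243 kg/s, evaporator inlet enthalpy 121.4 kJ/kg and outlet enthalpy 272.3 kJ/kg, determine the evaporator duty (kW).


dh = 272.3 - 121.4 = 150.9 kJ/kg
Q_evap = m_dot * dh = 0.243 * 150.9
Q_evap = 36.67 kW

36.67


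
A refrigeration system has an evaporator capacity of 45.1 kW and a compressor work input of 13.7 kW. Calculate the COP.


COP = Q_evap / W
COP = 45.1 / 13.7
COP = 3.292

3.292


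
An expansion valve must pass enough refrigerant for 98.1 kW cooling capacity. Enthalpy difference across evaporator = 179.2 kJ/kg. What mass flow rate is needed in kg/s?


m_dot = Q / dh
m_dot = 98.1 / 179.2
m_dot = 0.5474 kg/s

0.5474


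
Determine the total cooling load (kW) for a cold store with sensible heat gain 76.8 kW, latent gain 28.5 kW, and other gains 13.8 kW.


Q_total = Q_s + Q_l + Q_misc
Q_total = 76.8 + 28.5 + 13.8
Q_total = 119.1 kW

119.1


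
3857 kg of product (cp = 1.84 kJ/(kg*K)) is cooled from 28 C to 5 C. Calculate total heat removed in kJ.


dT = 28 - (5) = 23 K
Q = m * cp * dT = 3857 * 1.84 * 23
Q = 163228 kJ

163228


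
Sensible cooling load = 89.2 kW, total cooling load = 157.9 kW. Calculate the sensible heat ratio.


SHR = Q_sensible / Q_total
SHR = 89.2 / 157.9
SHR = 0.565

0.565


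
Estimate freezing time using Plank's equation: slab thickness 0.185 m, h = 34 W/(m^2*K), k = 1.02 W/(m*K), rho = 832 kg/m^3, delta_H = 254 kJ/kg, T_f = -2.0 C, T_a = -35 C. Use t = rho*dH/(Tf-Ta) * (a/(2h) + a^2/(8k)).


dT = -2.0 - (-35) = 33.0 K
term1 = a/(2h) = 0.185/(2*34) = 0.002720588235
term2 = a^2/(8k) = 0.185^2/(8*1.02) = 0.004194240196
t = rho*dH*1000/dT * (term1 + term2)
t = 832*254*1000/33.0 * (0.002720588235 + 0.004194240196)
t = 44282 s

44282


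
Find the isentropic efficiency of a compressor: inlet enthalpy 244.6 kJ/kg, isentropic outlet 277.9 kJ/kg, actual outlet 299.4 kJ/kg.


dh_ideal = 277.9 - 244.6 = 33.3 kJ/kg
dh_actual = 299.4 - 244.6 = 54.8 kJ/kg
eta_s = dh_ideal / dh_actual = 33.3 / 54.8
eta_s = 0.6077

0.6077


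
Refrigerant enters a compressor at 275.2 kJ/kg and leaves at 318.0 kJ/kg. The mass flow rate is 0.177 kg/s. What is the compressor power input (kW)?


dh = 318.0 - 275.2 = 42.8 kJ/kg
W = m_dot * dh = 0.177 * 42.8 = 7.58 kW

7.58


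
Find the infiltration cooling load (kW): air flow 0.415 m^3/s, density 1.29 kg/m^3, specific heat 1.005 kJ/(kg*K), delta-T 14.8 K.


Q = V_dot * rho * cp * dT
Q = 0.415 * 1.29 * 1.005 * 14.8
Q = 7.963 kW

7.963


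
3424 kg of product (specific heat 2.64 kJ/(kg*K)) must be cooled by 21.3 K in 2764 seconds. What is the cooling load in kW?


Q = m * cp * dT / t
Q = 3424 * 2.64 * 21.3 / 2764
Q = 69.659 kW

69.659


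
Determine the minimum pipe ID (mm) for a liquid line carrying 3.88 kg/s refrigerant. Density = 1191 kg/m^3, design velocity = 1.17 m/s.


A = m_dot / (rho * v) = 3.88 / (1191 * 1.17) = 0.002784415883 m^2
d = sqrt(4*A/pi) * 1000
d = 59.5 mm

59.5


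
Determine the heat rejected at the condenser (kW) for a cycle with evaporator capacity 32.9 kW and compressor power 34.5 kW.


Q_cond = Q_evap + W
Q_cond = 32.9 + 34.5
Q_cond = 67.4 kW

67.4


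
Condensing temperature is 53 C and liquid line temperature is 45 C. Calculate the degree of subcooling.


Subcooling = T_cond - T_liquid
Subcooling = 53 - 45
Subcooling = 8 K

8


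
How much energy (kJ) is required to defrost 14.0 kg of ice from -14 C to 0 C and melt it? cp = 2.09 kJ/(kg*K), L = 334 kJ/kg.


Sensible heat = cp * dT = 2.09 * 14 = 29.26 kJ/kg
Total per kg = 29.26 + 334 = 363.26 kJ/kg
Q = m * total = 14.0 * 363.26
Q = 5085.6 kJ

5085.6


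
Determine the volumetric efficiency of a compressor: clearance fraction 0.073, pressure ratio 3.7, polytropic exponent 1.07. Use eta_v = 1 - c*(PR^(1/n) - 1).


PR^(1/n) = 3.7^(1/1.07) = 3.39648459
eta_v = 1 - 0.073 * (3.39648459 - 1)
eta_v = 0.8251

0.8251


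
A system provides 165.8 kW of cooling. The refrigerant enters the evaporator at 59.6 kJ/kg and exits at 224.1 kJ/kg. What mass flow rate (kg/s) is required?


dh = 224.1 - 59.6 = 164.5 kJ/kg
m_dot = Q / dh = 165.8 / 164.5 = 1.0079 kg/s

1.0079


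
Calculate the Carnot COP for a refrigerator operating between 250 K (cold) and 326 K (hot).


dT = 326 - 250 = 76 K
COP_carnot = T_cold / dT = 250 / 76
COP_carnot = 3.289

3.289


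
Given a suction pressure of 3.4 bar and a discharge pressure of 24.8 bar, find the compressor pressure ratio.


PR = P_high / P_low
PR = 24.8 / 3.4
PR = 7.294

7.294


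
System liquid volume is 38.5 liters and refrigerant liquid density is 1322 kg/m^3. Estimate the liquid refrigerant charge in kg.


Charge = V * rho / 1000
Charge = 38.5 * 1322 / 1000
Charge = 50.9 kg

50.9


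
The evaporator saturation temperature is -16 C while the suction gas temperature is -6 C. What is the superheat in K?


Superheat = T_suction - T_evap
Superheat = -6 - (-16)
Superheat = 10 K

10


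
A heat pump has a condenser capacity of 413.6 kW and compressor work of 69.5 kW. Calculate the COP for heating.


COP_hp = Q_cond / W
COP_hp = 413.6 / 69.5
COP_hp = 5.951

5.951


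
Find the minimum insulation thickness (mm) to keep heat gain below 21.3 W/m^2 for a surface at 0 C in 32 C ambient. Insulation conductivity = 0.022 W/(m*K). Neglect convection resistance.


dT = 32 - (0) = 32 K
thickness = k * dT / q_max * 1000
thickness = 0.022 * 32 / 21.3 * 1000
thickness = 33.1 mm

33.1


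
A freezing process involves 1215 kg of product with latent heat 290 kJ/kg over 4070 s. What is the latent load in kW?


Q_lat = m * h_fg / t
Q_lat = 1215 * 290 / 4070
Q_lat = 86.57 kW

86.57


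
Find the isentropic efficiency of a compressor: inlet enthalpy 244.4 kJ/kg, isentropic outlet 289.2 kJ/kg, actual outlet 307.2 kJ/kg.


dh_ideal = 289.2 - 244.4 = 44.8 kJ/kg
dh_actual = 307.2 - 244.4 = 62.8 kJ/kg
eta_s = dh_ideal / dh_actual = 44.8 / 62.8
eta_s = 0.7134

0.7134


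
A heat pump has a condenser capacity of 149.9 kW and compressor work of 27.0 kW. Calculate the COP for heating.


COP_hp = Q_cond / W
COP_hp = 149.9 / 27.0
COP_hp = 5.552

5.552


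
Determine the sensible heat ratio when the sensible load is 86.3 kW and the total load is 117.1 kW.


SHR = Q_sensible / Q_total
SHR = 86.3 / 117.1
SHR = 0.737

0.737


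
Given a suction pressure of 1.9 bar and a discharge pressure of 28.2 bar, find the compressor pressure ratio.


PR = P_high / P_low
PR = 28.2 / 1.9
PR = 14.842

14.842


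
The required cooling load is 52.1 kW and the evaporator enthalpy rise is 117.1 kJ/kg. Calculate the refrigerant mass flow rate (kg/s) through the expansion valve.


m_dot = Q / dh
m_dot = 52.1 / 117.1
m_dot = 0.4449 kg/s

0.4449


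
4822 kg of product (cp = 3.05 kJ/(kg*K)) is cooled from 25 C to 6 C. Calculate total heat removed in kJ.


dT = 25 - (6) = 19 K
Q = m * cp * dT = 4822 * 3.05 * 19
Q = 279435 kJ

279435


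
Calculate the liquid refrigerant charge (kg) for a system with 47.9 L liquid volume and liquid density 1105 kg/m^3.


Charge = V * rho / 1000
Charge = 47.9 * 1105 / 1000
Charge = 52.93 kg

52.93


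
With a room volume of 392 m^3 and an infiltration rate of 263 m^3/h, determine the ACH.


ACH = flow / volume
ACH = 263 / 392
ACH = 0.671

0.671


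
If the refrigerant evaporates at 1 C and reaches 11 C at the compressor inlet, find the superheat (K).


Superheat = T_suction - T_evap
Superheat = 11 - (1)
Superheat = 10 K

10


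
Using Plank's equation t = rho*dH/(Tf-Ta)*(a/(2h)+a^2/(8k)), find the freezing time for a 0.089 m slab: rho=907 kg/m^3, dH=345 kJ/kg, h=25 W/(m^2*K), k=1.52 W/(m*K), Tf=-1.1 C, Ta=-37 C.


dT = -1.1 - (-37) = 35.9 K
term1 = a/(2h) = 0.089/(2*25) = 0.00178
term2 = a^2/(8k) = 0.089^2/(8*1.52) = 0.0006513980263
t = rho*dH*1000/dT * (term1 + term2)
t = 907*345*1000/35.9 * (0.00178 + 0.0006513980263)
t = 21193 s

21193


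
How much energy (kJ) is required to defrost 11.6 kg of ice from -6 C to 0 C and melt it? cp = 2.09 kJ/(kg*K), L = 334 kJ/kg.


Sensible heat = cp * dT = 2.09 * 6 = 12.54 kJ/kg
Total per kg = 12.54 + 334 = 346.54 kJ/kg
Q = m * total = 11.6 * 346.54
Q = 4019.9 kJ

4019.9


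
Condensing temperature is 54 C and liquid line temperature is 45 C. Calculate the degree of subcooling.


Subcooling = T_cond - T_liquid
Subcooling = 54 - 45
Subcooling = 9 K

9


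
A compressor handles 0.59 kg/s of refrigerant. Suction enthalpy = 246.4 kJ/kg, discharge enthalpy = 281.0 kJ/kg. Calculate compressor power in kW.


dh = 281.0 - 246.4 = 34.6 kJ/kg
W = m_dot * dh = 0.59 * 34.6 = 20.41 kW

20.41


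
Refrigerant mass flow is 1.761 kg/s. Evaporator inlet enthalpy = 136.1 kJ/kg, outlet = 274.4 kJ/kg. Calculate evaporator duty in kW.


dh = 274.4 - 136.1 = 138.3 kJ/kg
Q_evap = m_dot * dh = 1.761 * 138.3
Q_evap = 243.55 kW

243.55


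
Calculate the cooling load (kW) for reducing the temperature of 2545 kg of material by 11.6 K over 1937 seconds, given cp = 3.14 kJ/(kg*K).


Q = m * cp * dT / t
Q = 2545 * 3.14 * 11.6 / 1937
Q = 47.857 kW

47.857


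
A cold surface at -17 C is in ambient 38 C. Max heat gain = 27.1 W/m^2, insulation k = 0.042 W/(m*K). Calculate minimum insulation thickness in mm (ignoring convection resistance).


dT = 38 - (-17) = 55 K
thickness = k * dT / q_max * 1000
thickness = 0.042 * 55 / 27.1 * 1000
thickness = 85.2 mm

85.2


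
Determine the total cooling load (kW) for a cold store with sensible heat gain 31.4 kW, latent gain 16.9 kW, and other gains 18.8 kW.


Q_total = Q_s + Q_l + Q_misc
Q_total = 31.4 + 16.9 + 18.8
Q_total = 67.1 kW

67.1


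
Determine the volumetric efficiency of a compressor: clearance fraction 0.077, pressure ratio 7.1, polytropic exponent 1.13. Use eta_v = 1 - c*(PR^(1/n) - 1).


PR^(1/n) = 7.1^(1/1.13) = 5.66664456
eta_v = 1 - 0.077 * (5.66664456 - 1)
eta_v = 0.6407

0.6407


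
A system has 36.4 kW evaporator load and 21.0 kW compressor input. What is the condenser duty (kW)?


Q_cond = Q_evap + W
Q_cond = 36.4 + 21.0
Q_cond = 57.4 kW

57.4


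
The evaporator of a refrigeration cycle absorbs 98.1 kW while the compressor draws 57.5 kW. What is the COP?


COP = Q_evap / W
COP = 98.1 / 57.5
COP = 1.706

1.706


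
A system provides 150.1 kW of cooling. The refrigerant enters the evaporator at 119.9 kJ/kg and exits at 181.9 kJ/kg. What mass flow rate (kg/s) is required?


dh = 181.9 - 119.9 = 62.0 kJ/kg
m_dot = Q / dh = 150.1 / 62.0 = 2.421 kg/s

2.421


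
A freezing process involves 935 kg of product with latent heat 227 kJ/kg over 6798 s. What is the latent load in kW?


Q_lat = m * h_fg / t
Q_lat = 935 * 227 / 6798
Q_lat = 31.22 kW

31.22


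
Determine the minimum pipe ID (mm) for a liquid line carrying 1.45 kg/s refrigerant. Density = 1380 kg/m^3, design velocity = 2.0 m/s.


A = m_dot / (rho * v) = 1.45 / (1380 * 2.0) = 0.0005253623188 m^2
d = sqrt(4*A/pi) * 1000
d = 25.9 mm

25.9


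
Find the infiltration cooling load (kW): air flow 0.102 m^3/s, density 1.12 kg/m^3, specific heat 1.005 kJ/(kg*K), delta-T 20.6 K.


Q = V_dot * rho * cp * dT
Q = 0.102 * 1.12 * 1.005 * 20.6
Q = 2.365 kW

2.365


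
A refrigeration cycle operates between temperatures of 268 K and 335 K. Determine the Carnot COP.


dT = 335 - 268 = 67 K
COP_carnot = T_cold / dT = 268 / 67
COP_carnot = 4.0

4.0


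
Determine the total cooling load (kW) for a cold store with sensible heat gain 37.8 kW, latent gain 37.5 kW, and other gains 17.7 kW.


Q_total = Q_s + Q_l + Q_misc
Q_total = 37.8 + 37.5 + 17.7
Q_total = 93.0 kW

93.0


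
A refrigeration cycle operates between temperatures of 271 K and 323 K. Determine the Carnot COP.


dT = 323 - 271 = 52 K
COP_carnot = T_cold / dT = 271 / 52
COP_carnot = 5.212

5.212


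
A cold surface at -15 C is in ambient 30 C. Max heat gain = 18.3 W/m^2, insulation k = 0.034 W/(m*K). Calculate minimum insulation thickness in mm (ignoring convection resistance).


dT = 30 - (-15) = 45 K
thickness = k * dT / q_max * 1000
thickness = 0.034 * 45 / 18.3 * 1000
thickness = 83.6 mm

83.6


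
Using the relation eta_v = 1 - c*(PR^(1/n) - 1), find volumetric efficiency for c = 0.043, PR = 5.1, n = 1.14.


PR^(1/n) = 5.1^(1/1.14) = 4.17518375
eta_v = 1 - 0.043 * (4.17518375 - 1)
eta_v = 0.8635

0.8635


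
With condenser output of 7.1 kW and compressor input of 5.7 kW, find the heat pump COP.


COP_hp = Q_cond / W
COP_hp = 7.1 / 5.7
COP_hp = 1.246

1.246


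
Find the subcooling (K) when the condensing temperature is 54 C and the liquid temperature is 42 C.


Subcooling = T_cond - T_liquid
Subcooling = 54 - 42
Subcooling = 12 K

12


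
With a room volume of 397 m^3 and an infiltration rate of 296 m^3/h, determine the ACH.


ACH = flow / volume
ACH = 296 / 397
ACH = 0.746

0.746


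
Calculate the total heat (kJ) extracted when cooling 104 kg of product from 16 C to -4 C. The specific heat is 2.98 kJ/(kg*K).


dT = 16 - (-4) = 20 K
Q = m * cp * dT = 104 * 2.98 * 20
Q = 6198 kJ

6198


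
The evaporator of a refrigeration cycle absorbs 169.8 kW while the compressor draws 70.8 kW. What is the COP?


COP = Q_evap / W
COP = 169.8 / 70.8
COP = 2.398

2.398


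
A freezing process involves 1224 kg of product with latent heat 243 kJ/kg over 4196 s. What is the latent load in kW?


Q_lat = m * h_fg / t
Q_lat = 1224 * 243 / 4196
Q_lat = 70.88 kW

70.88


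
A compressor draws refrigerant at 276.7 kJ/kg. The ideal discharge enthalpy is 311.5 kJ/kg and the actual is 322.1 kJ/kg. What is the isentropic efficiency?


dh_ideal = 311.5 - 276.7 = 34.8 kJ/kg
dh_actual = 322.1 - 276.7 = 45.4 kJ/kg
eta_s = dh_ideal / dh_actual = 34.8 / 45.4
eta_s = 0.7665

0.7665


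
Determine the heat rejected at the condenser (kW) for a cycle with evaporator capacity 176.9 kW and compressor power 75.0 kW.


Q_cond = Q_evap + W
Q_cond = 176.9 + 75.0
Q_cond = 251.9 kW

251.9


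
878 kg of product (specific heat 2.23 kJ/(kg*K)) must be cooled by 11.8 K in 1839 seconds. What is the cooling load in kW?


Q = m * cp * dT / t
Q = 878 * 2.23 * 11.8 / 1839
Q = 12.563 kW

12.563


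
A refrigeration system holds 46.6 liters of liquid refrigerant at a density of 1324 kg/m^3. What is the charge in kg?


Charge = V * rho / 1000
Charge = 46.6 * 1324 / 1000
Charge = 61.7 kg

61.7


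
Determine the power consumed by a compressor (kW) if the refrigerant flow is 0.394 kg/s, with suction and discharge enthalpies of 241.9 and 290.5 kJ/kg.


dh = 290.5 - 241.9 = 48.6 kJ/kg
W = m_dot * dh = 0.394 * 48.6 = 19.15 kW

19.15


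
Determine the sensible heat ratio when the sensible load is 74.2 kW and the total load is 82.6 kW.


SHR = Q_sensible / Q_total
SHR = 74.2 / 82.6
SHR = 0.898

0.898


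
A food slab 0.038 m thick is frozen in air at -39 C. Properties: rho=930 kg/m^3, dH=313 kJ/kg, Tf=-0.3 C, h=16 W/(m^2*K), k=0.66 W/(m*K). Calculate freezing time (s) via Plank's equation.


dT = -0.3 - (-39) = 38.7 K
term1 = a/(2h) = 0.038/(2*16) = 0.0011875
term2 = a^2/(8k) = 0.038^2/(8*0.66) = 0.0002734848485
t = rho*dH*1000/dT * (term1 + term2)
t = 930*313*1000/38.7 * (0.0011875 + 0.0002734848485)
t = 10989 s

10989


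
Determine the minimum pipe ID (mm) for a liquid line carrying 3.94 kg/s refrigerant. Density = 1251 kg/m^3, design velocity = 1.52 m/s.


A = m_dot / (rho * v) = 3.94 / (1251 * 1.52) = 0.002072026589 m^2
d = sqrt(4*A/pi) * 1000
d = 51.4 mm

51.4


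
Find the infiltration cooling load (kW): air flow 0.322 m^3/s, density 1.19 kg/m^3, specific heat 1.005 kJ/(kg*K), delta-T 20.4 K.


Q = V_dot * rho * cp * dT
Q = 0.322 * 1.19 * 1.005 * 20.4
Q = 7.856 kW

7.856


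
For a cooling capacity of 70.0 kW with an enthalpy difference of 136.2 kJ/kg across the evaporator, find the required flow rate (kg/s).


m_dot = Q / dh
m_dot = 70.0 / 136.2
m_dot = 0.514 kg/s

0.514


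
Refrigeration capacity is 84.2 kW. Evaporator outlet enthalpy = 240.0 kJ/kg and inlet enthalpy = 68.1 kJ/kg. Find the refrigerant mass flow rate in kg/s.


dh = 240.0 - 68.1 = 171.9 kJ/kg
m_dot = Q / dh = 84.2 / 171.9 = 0.4898 kg/s

0.4898


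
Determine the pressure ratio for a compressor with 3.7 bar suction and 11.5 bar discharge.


PR = P_high / P_low
PR = 11.5 / 3.7
PR = 3.108

3.108


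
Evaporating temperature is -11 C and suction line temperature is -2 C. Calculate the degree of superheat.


Superheat = T_suction - T_evap
Superheat = -2 - (-11)
Superheat = 9 K

9


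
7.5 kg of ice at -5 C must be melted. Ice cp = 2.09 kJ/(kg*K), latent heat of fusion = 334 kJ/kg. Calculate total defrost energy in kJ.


Sensible heat = cp * dT = 2.09 * 5 = 10.45 kJ/kg
Total per kg = 10.45 + 334 = 344.45 kJ/kg
Q = m * total = 7.5 * 344.45
Q = 2583.4 kJ

2583.4


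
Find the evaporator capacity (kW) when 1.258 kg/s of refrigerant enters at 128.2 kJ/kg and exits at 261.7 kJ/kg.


dh = 261.7 - 128.2 = 133.5 kJ/kg
Q_evap = m_dot * dh = 1.258 * 133.5
Q_evap = 167.94 kW

167.94


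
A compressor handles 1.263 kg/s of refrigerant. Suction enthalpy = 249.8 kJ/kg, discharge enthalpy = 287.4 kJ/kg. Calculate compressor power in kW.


dh = 287.4 - 249.8 = 37.6 kJ/kg
W = m_dot * dh = 1.263 * 37.6 = 47.49 kW

47.49


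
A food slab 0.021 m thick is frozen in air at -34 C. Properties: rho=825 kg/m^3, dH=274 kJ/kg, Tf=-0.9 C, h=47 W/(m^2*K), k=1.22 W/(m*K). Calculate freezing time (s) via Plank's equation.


dT = -0.9 - (-34) = 33.1 K
term1 = a/(2h) = 0.021/(2*47) = 0.0002234042553
term2 = a^2/(8k) = 0.021^2/(8*1.22) = 0.00004518442623
t = rho*dH*1000/dT * (term1 + term2)
t = 825*274*1000/33.1 * (0.0002234042553 + 0.00004518442623)
t = 1834 s

1834


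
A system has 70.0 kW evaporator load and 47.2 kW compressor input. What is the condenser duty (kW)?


Q_cond = Q_evap + W
Q_cond = 70.0 + 47.2
Q_cond = 117.2 kW

117.2


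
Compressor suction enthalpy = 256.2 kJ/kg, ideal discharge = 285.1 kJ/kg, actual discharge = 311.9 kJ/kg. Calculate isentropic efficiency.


dh_ideal = 285.1 - 256.2 = 28.9 kJ/kg
dh_actual = 311.9 - 256.2 = 55.7 kJ/kg
eta_s = dh_ideal / dh_actual = 28.9 / 55.7
eta_s = 0.5189

0.5189


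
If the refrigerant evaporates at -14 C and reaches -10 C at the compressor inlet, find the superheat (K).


Superheat = T_suction - T_evap
Superheat = -10 - (-14)
Superheat = 4 K

4


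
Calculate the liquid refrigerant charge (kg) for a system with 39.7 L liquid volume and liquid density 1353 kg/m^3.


Charge = V * rho / 1000
Charge = 39.7 * 1353 / 1000
Charge = 53.71 kg

53.71


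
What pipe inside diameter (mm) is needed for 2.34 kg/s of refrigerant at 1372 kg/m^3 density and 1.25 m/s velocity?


A = m_dot / (rho * v) = 2.34 / (1372 * 1.25) = 0.001364431487 m^2
d = sqrt(4*A/pi) * 1000
d = 41.7 mm

41.7


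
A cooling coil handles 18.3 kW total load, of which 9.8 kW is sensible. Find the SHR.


SHR = Q_sensible / Q_total
SHR = 9.8 / 18.3
SHR = 0.536

0.536


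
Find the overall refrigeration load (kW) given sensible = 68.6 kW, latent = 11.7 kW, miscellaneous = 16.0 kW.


Q_total = Q_s + Q_l + Q_misc
Q_total = 68.6 + 11.7 + 16.0
Q_total = 96.3 kW

96.3


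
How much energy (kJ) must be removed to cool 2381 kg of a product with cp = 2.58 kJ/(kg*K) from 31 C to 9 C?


dT = 31 - (9) = 22 K
Q = m * cp * dT = 2381 * 2.58 * 22
Q = 135146 kJ

135146


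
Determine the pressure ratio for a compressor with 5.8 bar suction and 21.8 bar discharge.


PR = P_high / P_low
PR = 21.8 / 5.8
PR = 3.759

3.759


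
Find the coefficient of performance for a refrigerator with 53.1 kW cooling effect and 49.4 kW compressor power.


COP = Q_evap / W
COP = 53.1 / 49.4
COP = 1.075

1.075


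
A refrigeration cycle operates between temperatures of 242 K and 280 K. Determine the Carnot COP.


dT = 280 - 242 = 38 K
COP_carnot = T_cold / dT = 242 / 38
COP_carnot = 6.368

6.368


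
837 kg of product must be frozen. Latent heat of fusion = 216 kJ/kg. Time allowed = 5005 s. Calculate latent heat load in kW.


Q_lat = m * h_fg / t
Q_lat = 837 * 216 / 5005
Q_lat = 36.12 kW

36.12


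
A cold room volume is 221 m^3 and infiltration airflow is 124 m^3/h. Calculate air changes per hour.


ACH = flow / volume
ACH = 124 / 221
ACH = 0.561

0.561


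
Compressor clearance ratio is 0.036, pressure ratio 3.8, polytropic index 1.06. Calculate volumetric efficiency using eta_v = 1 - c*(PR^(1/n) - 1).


PR^(1/n) = 3.8^(1/1.06) = 3.52343008
eta_v = 1 - 0.036 * (3.52343008 - 1)
eta_v = 0.9092

0.9092


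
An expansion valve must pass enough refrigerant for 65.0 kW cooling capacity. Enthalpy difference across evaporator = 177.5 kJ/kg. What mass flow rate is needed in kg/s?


m_dot = Q / dh
m_dot = 65.0 / 177.5
m_dot = 0.3662 kg/s

0.3662


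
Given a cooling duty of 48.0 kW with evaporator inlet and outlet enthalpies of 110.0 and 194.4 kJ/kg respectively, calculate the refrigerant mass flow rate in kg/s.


dh = 194.4 - 110.0 = 84.4 kJ/kg
m_dot = Q / dh = 48.0 / 84.4 = 0.5687 kg/s

0.5687


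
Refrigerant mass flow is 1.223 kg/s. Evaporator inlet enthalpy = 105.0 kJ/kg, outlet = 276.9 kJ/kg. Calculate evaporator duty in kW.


dh = 276.9 - 105.0 = 171.9 kJ/kg
Q_evap = m_dot * dh = 1.223 * 171.9
Q_evap = 210.23 kW

210.23


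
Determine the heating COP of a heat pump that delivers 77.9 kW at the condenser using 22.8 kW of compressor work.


COP_hp = Q_cond / W
COP_hp = 77.9 / 22.8
COP_hp = 3.417

3.417


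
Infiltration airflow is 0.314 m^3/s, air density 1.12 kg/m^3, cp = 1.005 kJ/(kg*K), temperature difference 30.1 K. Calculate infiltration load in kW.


Q = V_dot * rho * cp * dT
Q = 0.314 * 1.12 * 1.005 * 30.1
Q = 10.638 kW

10.638


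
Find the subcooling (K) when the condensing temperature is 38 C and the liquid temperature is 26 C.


Subcooling = T_cond - T_liquid
Subcooling = 38 - 26
Subcooling = 12 K

12


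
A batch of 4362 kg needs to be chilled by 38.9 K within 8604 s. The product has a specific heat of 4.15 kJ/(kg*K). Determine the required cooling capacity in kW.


Q = m * cp * dT / t
Q = 4362 * 4.15 * 38.9 / 8604
Q = 81.843 kW

81.843


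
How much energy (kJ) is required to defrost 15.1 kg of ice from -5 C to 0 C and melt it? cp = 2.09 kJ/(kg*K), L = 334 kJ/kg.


Sensible heat = cp * dT = 2.09 * 5 = 10.45 kJ/kg
Total per kg = 10.45 + 334 = 344.45 kJ/kg
Q = m * total = 15.1 * 344.45
Q = 5201.2 kJ

5201.2


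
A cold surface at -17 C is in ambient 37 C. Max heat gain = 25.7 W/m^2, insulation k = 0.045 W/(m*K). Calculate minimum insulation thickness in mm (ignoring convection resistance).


dT = 37 - (-17) = 54 K
thickness = k * dT / q_max * 1000
thickness = 0.045 * 54 / 25.7 * 1000
thickness = 94.6 mm

94.6


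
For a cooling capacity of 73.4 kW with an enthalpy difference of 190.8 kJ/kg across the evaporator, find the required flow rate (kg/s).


m_dot = Q / dh
m_dot = 73.4 / 190.8
m_dot = 0.3847 kg/s

0.3847


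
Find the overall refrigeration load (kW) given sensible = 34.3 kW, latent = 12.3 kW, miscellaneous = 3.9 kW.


Q_total = Q_s + Q_l + Q_misc
Q_total = 34.3 + 12.3 + 3.9
Q_total = 50.5 kW

50.5


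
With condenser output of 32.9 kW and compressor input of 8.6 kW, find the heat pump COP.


COP_hp = Q_cond / W
COP_hp = 32.9 / 8.6
COP_hp = 3.826

3.826


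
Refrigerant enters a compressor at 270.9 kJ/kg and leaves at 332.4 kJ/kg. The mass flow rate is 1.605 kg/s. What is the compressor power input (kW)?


dh = 332.4 - 270.9 = 61.5 kJ/kg
W = m_dot * dh = 1.605 * 61.5 = 98.71 kW

98.71


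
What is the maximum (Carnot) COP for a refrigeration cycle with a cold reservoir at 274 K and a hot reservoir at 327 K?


dT = 327 - 274 = 53 K
COP_carnot = T_cold / dT = 274 / 53
COP_carnot = 5.17

5.17


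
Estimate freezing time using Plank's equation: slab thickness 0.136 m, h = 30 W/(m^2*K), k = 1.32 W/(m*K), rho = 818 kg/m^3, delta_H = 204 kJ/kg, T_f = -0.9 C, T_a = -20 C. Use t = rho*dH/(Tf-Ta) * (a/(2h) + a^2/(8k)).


dT = -0.9 - (-20) = 19.1 K
term1 = a/(2h) = 0.136/(2*30) = 0.002266666667
term2 = a^2/(8k) = 0.136^2/(8*1.32) = 0.001751515152
t = rho*dH*1000/dT * (term1 + term2)
t = 818*204*1000/19.1 * (0.002266666667 + 0.001751515152)
t = 35106 s

35106


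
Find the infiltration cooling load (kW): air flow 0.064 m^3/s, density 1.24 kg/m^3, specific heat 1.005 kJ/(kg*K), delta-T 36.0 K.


Q = V_dot * rho * cp * dT
Q = 0.064 * 1.24 * 1.005 * 36.0
Q = 2.871 kW

2.871


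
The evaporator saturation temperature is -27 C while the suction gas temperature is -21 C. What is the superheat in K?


Superheat = T_suction - T_evap
Superheat = -21 - (-27)
Superheat = 6 K

6


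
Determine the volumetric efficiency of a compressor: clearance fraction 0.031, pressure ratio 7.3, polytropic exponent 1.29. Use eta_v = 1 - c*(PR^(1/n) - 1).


PR^(1/n) = 7.3^(1/1.29) = 4.66920054
eta_v = 1 - 0.031 * (4.66920054 - 1)
eta_v = 0.8863

0.8863


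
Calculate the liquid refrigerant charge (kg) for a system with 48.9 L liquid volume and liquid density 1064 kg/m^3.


Charge = V * rho / 1000
Charge = 48.9 * 1064 / 1000
Charge = 52.03 kg

52.03


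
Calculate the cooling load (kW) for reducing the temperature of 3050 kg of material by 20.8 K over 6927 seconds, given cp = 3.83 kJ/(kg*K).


Q = m * cp * dT / t
Q = 3050 * 3.83 * 20.8 / 6927
Q = 35.077 kW

35.077


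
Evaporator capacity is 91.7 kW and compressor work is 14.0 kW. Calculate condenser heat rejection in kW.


Q_cond = Q_evap + W
Q_cond = 91.7 + 14.0
Q_cond = 105.7 kW

105.7


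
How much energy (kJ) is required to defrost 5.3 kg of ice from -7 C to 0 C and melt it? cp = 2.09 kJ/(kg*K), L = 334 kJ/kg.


Sensible heat = cp * dT = 2.09 * 7 = 14.63 kJ/kg
Total per kg = 14.63 + 334 = 348.63 kJ/kg
Q = m * total = 5.3 * 348.63
Q = 1847.7 kJ

1847.7


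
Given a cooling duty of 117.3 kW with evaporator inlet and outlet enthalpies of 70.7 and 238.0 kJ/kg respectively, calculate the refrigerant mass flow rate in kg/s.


dh = 238.0 - 70.7 = 167.3 kJ/kg
m_dot = Q / dh = 117.3 / 167.3 = 0.7011 kg/s

0.7011


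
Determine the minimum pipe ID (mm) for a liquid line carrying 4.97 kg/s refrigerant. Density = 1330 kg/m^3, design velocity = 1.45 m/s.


A = m_dot / (rho * v) = 4.97 / (1330 * 1.45) = 0.002577132486 m^2
d = sqrt(4*A/pi) * 1000
d = 57.3 mm

57.3


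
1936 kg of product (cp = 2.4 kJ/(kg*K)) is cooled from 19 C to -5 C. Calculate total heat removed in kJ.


dT = 19 - (-5) = 24 K
Q = m * cp * dT = 1936 * 2.4 * 24
Q = 111514 kJ

111514


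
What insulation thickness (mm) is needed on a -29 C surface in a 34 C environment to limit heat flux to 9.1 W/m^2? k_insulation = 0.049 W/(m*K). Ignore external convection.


dT = 34 - (-29) = 63 K
thickness = k * dT / q_max * 1000
thickness = 0.049 * 63 / 9.1 * 1000
thickness = 339.2 mm

339.2


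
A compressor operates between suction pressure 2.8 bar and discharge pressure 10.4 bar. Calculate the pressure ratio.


PR = P_high / P_low
PR = 10.4 / 2.8
PR = 3.714

3.714


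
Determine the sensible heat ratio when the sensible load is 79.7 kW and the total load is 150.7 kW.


SHR = Q_sensible / Q_total
SHR = 79.7 / 150.7
SHR = 0.529

0.529


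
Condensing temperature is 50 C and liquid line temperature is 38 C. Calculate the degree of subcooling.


Subcooling = T_cond - T_liquid
Subcooling = 50 - 38
Subcooling = 12 K

12


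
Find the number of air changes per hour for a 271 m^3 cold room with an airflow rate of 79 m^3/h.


ACH = flow / volume
ACH = 79 / 271
ACH = 0.292

0.292


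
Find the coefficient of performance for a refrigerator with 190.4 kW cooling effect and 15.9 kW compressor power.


COP = Q_evap / W
COP = 190.4 / 15.9
COP = 11.975

11.975


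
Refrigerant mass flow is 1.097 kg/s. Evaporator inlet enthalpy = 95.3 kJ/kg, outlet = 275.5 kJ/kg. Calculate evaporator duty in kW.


dh = 275.5 - 95.3 = 180.2 kJ/kg
Q_evap = m_dot * dh = 1.097 * 180.2
Q_evap = 197.68 kW

197.68


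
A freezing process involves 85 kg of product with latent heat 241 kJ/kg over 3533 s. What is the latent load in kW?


Q_lat = m * h_fg / t
Q_lat = 85 * 241 / 3533
Q_lat = 5.8 kW

5.8


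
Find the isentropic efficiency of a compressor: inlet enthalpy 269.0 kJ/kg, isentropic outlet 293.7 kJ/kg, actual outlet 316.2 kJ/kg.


dh_ideal = 293.7 - 269.0 = 24.7 kJ/kg
dh_actual = 316.2 - 269.0 = 47.2 kJ/kg
eta_s = dh_ideal / dh_actual = 24.7 / 47.2
eta_s = 0.5233

0.5233


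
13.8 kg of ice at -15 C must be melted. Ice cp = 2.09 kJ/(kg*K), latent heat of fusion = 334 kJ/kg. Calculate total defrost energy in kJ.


Sensible heat = cp * dT = 2.09 * 15 = 31.35 kJ/kg
Total per kg = 31.35 + 334 = 365.35 kJ/kg
Q = m * total = 13.8 * 365.35
Q = 5041.8 kJ

5041.8


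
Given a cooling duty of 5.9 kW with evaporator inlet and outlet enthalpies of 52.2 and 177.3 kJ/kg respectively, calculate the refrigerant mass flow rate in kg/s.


dh = 177.3 - 52.2 = 125.1 kJ/kg
m_dot = Q / dh = 5.9 / 125.1 = 0.0472 kg/s

0.0472


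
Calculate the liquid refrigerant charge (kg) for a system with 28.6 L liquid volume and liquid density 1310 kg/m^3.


Charge = V * rho / 1000
Charge = 28.6 * 1310 / 1000
Charge = 37.47 kg

37.47


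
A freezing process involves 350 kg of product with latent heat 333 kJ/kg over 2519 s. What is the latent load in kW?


Q_lat = m * h_fg / t
Q_lat = 350 * 333 / 2519
Q_lat = 46.27 kW

46.27


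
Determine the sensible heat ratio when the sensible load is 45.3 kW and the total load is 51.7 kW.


SHR = Q_sensible / Q_total
SHR = 45.3 / 51.7
SHR = 0.876

0.876


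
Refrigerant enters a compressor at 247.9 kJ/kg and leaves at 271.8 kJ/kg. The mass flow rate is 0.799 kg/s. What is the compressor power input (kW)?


dh = 271.8 - 247.9 = 23.9 kJ/kg
W = m_dot * dh = 0.799 * 23.9 = 19.1 kW

19.1


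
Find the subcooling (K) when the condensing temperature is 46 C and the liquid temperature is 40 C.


Subcooling = T_cond - T_liquid
Subcooling = 46 - 40
Subcooling = 6 K

6


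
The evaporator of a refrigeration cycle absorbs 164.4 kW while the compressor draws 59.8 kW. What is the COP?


COP = Q_evap / W
COP = 164.4 / 59.8
COP = 2.749

2.749


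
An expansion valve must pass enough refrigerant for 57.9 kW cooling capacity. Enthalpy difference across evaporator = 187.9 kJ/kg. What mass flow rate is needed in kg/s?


m_dot = Q / dh
m_dot = 57.9 / 187.9
m_dot = 0.3081 kg/s

0.3081


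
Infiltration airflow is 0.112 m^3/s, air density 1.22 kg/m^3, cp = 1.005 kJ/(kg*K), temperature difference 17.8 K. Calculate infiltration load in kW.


Q = V_dot * rho * cp * dT
Q = 0.112 * 1.22 * 1.005 * 17.8
Q = 2.444 kW

2.444


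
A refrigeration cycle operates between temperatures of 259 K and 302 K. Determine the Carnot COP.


dT = 302 - 259 = 43 K
COP_carnot = T_cold / dT = 259 / 43
COP_carnot = 6.023

6.023


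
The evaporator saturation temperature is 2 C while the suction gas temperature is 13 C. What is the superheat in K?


Superheat = T_suction - T_evap
Superheat = 13 - (2)
Superheat = 11 K

11


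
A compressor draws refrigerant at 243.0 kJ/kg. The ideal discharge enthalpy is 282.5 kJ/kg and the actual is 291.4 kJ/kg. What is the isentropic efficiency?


dh_ideal = 282.5 - 243.0 = 39.5 kJ/kg
dh_actual = 291.4 - 243.0 = 48.4 kJ/kg
eta_s = dh_ideal / dh_actual = 39.5 / 48.4
eta_s = 0.8161

0.8161


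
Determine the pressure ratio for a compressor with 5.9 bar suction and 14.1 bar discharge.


PR = P_high / P_low
PR = 14.1 / 5.9
PR = 2.39

2.39


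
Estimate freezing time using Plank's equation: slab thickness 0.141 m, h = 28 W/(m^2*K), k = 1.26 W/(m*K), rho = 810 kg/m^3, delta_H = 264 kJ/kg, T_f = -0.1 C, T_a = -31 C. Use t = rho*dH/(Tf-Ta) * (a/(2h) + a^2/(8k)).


dT = -0.1 - (-31) = 30.9 K
term1 = a/(2h) = 0.141/(2*28) = 0.002517857143
term2 = a^2/(8k) = 0.141^2/(8*1.26) = 0.001972321429
t = rho*dH*1000/dT * (term1 + term2)
t = 810*264*1000/30.9 * (0.002517857143 + 0.001972321429)
t = 31074 s

31074


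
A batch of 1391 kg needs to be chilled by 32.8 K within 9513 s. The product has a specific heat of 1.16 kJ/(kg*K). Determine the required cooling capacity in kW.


Q = m * cp * dT / t
Q = 1391 * 1.16 * 32.8 / 9513
Q = 5.563 kW

5.563


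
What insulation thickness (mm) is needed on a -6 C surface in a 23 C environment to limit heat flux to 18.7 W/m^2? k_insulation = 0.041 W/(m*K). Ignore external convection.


dT = 23 - (-6) = 29 K
thickness = k * dT / q_max * 1000
thickness = 0.041 * 29 / 18.7 * 1000
thickness = 63.6 mm

63.6


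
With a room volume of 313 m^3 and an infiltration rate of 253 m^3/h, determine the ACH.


ACH = flow / volume
ACH = 253 / 313
ACH = 0.808

0.808


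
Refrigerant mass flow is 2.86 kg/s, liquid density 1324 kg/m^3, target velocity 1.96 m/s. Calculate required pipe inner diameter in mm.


A = m_dot / (rho * v) = 2.86 / (1324 * 1.96) = 0.001102102472 m^2
d = sqrt(4*A/pi) * 1000
d = 37.5 mm

37.5


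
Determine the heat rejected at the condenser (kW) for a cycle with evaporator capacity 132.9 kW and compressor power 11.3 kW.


Q_cond = Q_evap + W
Q_cond = 132.9 + 11.3
Q_cond = 144.2 kW

144.2
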